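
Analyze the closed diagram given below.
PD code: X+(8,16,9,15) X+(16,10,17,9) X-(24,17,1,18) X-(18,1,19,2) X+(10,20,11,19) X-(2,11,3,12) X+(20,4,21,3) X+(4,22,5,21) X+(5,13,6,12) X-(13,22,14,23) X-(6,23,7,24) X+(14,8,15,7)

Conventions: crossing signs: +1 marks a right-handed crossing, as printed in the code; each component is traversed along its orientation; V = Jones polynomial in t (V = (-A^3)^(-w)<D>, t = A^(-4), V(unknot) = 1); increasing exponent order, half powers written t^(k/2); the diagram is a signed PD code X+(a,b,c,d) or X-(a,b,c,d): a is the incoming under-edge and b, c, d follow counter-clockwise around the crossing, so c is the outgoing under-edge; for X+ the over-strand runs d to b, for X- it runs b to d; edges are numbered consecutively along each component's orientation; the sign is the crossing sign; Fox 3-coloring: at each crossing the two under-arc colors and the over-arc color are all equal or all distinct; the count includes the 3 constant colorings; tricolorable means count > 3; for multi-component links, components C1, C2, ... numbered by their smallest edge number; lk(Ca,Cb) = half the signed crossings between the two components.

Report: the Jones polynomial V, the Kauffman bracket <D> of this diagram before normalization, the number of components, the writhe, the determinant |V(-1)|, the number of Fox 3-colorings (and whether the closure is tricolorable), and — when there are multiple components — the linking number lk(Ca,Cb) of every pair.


V(t) = t^-3 - 3t^-2 + 5t^-1 - 7 + 10t - 10t^2 + 10t^3 - 8t^4 + 5t^5 - 3t^6 + t^7
bracket: A^-22 - 3A^-18 + 5A^-14 - 8A^-10 + 10A^-6 - 10A^-2 + 10A^2 - 7A^6 + 5A^10 - 3A^14 + A^18, w = +2
1 component, writhe +2, over 12 crossings
det 63, colorings 9 of 3^12 — tricolorable
observation: det 63 = |V(-1)|; divisible by 3, so tricolorable


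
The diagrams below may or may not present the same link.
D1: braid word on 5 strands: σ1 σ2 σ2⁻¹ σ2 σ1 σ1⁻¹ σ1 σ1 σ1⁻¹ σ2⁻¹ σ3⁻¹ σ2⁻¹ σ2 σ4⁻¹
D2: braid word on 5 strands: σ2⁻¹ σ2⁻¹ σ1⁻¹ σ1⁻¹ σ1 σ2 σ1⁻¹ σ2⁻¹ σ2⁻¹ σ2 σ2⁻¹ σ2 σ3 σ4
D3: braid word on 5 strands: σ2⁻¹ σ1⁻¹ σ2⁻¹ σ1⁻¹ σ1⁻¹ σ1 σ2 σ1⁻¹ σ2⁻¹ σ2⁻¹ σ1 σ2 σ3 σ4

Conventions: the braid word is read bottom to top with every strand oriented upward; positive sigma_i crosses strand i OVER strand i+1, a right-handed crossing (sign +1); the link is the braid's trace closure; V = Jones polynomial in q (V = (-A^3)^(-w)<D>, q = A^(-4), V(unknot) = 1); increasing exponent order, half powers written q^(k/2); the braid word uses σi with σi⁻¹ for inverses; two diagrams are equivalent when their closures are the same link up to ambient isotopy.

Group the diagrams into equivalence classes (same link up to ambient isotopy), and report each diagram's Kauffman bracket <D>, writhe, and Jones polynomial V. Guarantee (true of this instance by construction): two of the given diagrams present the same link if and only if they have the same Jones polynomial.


classes: {D1} | {D2, D3}
V(D1) = 1  [14 crossings, <D> = 1, w = 0]
V(D2) = -q^-6 + q^-5 - q^-4 + 2q^-3 - q^-2 + q^-1  (w -2, c 14, <D> = A^-2 - A^2 + 2A^6 - A^10 + A^14 - A^18)
D3 (bracket A^-2 - A^2 + 2A^6 - A^10 + A^14 - A^18; 14 crossings at w = -2): V = -q^-6 + q^-5 - q^-4 + 2q^-3 - q^-2 + q^-1
note: 2 values of V(q) split the 3 diagrams


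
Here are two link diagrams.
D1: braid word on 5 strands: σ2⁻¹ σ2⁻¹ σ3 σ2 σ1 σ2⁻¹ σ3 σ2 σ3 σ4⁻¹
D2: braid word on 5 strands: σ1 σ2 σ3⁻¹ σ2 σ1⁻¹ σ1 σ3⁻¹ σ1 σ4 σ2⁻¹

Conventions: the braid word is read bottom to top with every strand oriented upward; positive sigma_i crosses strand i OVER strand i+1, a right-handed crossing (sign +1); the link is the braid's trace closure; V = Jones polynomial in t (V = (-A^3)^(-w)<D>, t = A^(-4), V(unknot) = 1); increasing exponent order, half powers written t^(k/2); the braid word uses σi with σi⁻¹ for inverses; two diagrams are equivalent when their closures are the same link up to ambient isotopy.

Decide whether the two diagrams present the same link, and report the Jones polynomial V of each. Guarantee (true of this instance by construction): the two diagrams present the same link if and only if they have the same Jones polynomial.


equivalent: no
D1 (bracket A^6; 10 crossings at w = +2): V = 1
V(D2) = t^-2 - t^-1 + 2 - 2t + t^2 - t^3 + t^4  [10 crossings, <D> = A^-10 - A^-6 + A^-2 - 2A^2 + 2A^6 - A^10 + A^14, w = +2]
observation: 2 values of V(t) split the 2 diagrams


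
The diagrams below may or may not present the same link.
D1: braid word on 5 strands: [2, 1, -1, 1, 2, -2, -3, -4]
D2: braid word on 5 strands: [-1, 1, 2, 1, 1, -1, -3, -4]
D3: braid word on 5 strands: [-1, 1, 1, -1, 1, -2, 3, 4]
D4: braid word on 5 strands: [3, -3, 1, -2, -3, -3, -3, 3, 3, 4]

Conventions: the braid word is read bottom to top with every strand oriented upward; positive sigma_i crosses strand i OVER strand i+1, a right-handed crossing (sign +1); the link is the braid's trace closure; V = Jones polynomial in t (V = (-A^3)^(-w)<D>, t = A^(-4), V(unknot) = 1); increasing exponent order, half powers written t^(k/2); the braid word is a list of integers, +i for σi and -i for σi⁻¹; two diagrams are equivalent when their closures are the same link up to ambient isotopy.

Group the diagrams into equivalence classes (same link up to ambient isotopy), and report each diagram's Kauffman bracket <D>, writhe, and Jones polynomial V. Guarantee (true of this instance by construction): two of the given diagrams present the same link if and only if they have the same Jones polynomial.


grouping into links: {D1, D2, D3, D4}
V(D1) = 1  (w 0, c 8, <D> = 1)
V(D2) = 1  [8 crossings, <D> = 1, w = 0]
D3 (bracket A^6; 8 crossings at w = +2): V = 1
V(D4) = 1  [10 crossings, <D> = 1, w = 0]
why: all 4 diagrams share one V(t), hence one class


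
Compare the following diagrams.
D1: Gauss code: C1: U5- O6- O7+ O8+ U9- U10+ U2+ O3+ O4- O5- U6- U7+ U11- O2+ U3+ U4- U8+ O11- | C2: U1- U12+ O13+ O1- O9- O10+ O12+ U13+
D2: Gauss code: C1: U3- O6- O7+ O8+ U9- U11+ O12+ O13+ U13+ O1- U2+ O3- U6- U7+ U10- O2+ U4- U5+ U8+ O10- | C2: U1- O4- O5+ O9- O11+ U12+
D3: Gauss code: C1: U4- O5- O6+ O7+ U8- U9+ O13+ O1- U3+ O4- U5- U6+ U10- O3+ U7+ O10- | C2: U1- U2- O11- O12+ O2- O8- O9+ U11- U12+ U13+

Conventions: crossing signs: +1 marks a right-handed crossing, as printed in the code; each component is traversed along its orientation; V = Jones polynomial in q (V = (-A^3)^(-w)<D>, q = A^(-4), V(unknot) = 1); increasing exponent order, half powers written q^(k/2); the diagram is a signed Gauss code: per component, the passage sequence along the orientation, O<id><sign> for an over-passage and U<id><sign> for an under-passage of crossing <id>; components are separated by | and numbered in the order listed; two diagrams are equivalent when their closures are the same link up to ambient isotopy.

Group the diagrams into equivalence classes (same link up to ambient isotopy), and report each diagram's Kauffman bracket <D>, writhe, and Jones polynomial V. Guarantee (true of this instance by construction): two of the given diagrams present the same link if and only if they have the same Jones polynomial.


equivalence classes: {D1, D2, D3}
D1 (bracket A^-7 + A^13; 13 crossings at w = +1): V = -q^(-5/2) - q^(5/2)
D2 (bracket A^-7 + A^13; 13 crossings at w = +1): V = -q^(-5/2) - q^(5/2)
V(D3) = -q^(-5/2) - q^(5/2)  (w -1, c 13, <D> = A^-13 + A^7)
observation: one V(q) for all 3 diagrams — one class (guaranteed)


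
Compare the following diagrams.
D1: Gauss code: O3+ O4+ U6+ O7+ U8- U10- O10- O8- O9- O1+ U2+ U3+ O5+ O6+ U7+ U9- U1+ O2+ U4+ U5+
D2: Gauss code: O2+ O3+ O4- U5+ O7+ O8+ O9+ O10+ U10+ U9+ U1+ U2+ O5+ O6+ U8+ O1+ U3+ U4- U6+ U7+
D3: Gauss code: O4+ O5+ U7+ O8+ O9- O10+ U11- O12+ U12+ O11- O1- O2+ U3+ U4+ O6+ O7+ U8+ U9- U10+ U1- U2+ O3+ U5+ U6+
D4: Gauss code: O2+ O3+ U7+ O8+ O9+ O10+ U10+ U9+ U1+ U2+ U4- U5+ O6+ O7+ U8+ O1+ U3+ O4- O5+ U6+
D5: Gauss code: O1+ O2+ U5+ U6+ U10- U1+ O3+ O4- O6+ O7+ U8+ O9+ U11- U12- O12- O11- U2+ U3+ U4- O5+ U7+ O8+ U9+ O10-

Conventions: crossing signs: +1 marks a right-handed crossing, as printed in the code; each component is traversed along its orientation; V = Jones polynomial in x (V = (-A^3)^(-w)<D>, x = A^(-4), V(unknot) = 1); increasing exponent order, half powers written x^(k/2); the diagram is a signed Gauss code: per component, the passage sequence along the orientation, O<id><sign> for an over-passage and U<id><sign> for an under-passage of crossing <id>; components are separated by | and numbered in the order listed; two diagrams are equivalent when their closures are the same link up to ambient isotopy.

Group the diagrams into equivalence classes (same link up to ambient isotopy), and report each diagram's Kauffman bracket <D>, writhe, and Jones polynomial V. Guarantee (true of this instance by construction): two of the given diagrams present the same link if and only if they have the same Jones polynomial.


classes: {D1, D2, D3, D4, D5}
V(D1) = x^2 + x^4 - x^5 + x^6 - x^7  [10 crossings, <D> = -A^-16 + A^-12 - A^-8 + A^-4 + A^4, w = +4]
V(D2) = x^2 + x^4 - x^5 + x^6 - x^7  (w +8, c 10, <D> = -A^-4 + 1 - A^4 + A^8 + A^16)
D3 (bracket -A^-10 + A^-6 - A^-2 + A^2 + A^10; 12 crossings at w = +6): V = x^2 + x^4 - x^5 + x^6 - x^7
V(D4) = x^2 + x^4 - x^5 + x^6 - x^7  [10 crossings, <D> = -A^-4 + 1 - A^4 + A^8 + A^16, w = +8]
D5 (bracket -A^-16 + A^-12 - A^-8 + A^-4 + A^4; 12 crossings at w = +4): V = x^2 + x^4 - x^5 + x^6 - x^7
note: all 5 diagrams share one V(x), hence one class


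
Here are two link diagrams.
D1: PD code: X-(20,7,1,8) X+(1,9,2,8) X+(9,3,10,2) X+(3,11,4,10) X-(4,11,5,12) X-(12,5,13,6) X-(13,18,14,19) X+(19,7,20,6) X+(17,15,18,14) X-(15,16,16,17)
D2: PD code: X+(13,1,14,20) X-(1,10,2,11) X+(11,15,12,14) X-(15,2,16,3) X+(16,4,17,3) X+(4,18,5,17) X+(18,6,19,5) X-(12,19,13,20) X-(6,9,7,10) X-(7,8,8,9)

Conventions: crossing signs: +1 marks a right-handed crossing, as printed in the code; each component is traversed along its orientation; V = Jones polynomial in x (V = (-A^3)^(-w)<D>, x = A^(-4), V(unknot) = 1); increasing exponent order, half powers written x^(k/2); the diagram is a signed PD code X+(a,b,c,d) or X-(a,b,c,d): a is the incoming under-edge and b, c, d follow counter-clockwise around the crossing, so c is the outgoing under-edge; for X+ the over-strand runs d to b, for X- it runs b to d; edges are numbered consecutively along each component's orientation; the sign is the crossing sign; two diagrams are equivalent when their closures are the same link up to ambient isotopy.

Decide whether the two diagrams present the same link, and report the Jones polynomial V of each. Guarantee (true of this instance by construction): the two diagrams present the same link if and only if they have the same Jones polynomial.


equivalent: yes
D1 (bracket 1; 10 crossings at w = 0): V = 1
V(D2) = 1  (w 0, c 10, <D> = 1)
key observation: from 10 to 10 crossings by R-moves: one link, two diagrams


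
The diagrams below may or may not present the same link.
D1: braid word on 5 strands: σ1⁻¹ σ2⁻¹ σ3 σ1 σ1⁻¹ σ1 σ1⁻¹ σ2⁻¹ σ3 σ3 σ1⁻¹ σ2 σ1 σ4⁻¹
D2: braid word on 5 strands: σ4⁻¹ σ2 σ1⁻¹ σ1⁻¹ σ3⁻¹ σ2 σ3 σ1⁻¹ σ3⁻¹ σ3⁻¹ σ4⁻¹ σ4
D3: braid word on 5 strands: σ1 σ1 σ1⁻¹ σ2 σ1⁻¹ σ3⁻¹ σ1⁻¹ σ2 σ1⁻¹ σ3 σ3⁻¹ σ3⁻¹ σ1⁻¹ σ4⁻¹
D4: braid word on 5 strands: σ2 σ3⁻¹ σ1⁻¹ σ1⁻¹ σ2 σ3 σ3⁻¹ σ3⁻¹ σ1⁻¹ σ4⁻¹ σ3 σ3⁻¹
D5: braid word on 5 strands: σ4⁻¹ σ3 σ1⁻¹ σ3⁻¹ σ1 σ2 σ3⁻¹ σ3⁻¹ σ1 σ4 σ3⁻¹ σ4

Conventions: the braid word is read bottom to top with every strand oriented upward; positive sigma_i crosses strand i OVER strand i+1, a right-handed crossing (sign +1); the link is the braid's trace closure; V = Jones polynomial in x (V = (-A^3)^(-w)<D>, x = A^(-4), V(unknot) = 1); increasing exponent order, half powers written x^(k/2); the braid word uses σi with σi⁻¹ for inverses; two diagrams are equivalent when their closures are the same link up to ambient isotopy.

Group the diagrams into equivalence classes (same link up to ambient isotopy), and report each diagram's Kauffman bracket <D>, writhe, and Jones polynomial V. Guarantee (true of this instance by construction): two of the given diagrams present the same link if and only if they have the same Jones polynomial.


equivalence classes: {D1} | {D2, D3, D4} | {D5}
D1 (bracket -A^-16 + A^-12 + A^-4; 14 crossings at w = 0): V = x + x^3 - x^4
V(D2) = -x^-6 + 2x^-5 - 3x^-4 + 4x^-3 - 3x^-2 + 3x^-1 - 2 + x  [12 crossings, <D> = A^-16 - 2A^-12 + 3A^-8 - 3A^-4 + 4 - 3A^4 + 2A^8 - A^12, w = -4]
V(D3) = -x^-6 + 2x^-5 - 3x^-4 + 4x^-3 - 3x^-2 + 3x^-1 - 2 + x  (w -4, c 14, <D> = A^-16 - 2A^-12 + 3A^-8 - 3A^-4 + 4 - 3A^4 + 2A^8 - A^12)
D4 (bracket A^-16 - 2A^-12 + 3A^-8 - 3A^-4 + 4 - 3A^4 + 2A^8 - A^12; 12 crossings at w = -4): V = -x^-6 + 2x^-5 - 3x^-4 + 4x^-3 - 3x^-2 + 3x^-1 - 2 + x
V(D5) = -x^-4 + x^-3 + x^-1  [12 crossings, <D> = A^4 + A^12 - A^16, w = 0]
observation: 3 values of V(x) split the 5 diagrams


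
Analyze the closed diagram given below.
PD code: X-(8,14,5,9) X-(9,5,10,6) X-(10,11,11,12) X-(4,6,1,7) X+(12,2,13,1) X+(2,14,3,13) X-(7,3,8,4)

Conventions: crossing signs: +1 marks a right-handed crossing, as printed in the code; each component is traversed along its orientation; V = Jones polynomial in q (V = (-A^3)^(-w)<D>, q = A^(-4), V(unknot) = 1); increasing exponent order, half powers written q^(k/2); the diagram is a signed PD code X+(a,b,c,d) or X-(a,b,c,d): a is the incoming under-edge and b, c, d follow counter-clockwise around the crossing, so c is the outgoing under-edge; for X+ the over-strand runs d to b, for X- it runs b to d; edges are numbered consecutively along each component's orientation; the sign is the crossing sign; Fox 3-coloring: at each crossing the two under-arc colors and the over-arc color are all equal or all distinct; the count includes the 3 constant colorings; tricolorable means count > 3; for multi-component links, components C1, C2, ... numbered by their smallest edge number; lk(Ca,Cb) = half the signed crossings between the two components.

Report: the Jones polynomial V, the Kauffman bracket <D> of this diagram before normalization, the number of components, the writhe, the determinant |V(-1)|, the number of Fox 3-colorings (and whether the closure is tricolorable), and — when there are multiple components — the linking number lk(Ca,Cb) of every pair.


V(q) = q^-4 + q^-2 + 2
bracket: -2A^-9 - A^-1 - A^7, w = -3
3 components, writhe -3, over 7 crossings
lk(C1,C2) = -1
linking number lk(C1,C3) = +1
lk(C2,C3): -1
det 4, colorings 3 of 3^7 — not tricolorable
observation: summing lk over 3 pairs gives -1


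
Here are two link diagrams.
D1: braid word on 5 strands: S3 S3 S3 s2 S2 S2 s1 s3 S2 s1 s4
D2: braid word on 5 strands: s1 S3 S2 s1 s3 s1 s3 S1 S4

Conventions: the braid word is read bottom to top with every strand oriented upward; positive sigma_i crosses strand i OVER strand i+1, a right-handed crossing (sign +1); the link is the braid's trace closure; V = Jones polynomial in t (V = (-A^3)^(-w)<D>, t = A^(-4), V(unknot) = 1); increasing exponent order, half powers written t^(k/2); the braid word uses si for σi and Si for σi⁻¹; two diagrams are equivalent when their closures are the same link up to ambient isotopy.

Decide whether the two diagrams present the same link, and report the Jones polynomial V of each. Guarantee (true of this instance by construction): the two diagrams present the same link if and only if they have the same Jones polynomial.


equivalent: no
V(D1) = t^(-11/2) - 2t^(-9/2) + 2t^(-7/2) - 3t^(-5/2) + 3t^(-3/2) - 3t^(-1/2) + t^(1/2) - t^(3/2)  (w -1, c 11, <D> = A^-9 - A^-5 + 3A^-1 - 3A^3 + 3A^7 - 2A^11 + 2A^15 - A^19)
D2 (bracket A^-7 + A; 9 crossings at w = +1): V = -t^(1/2) - t^(5/2)
why: V(t) takes 2 values over 2 diagrams, fixing the grouping


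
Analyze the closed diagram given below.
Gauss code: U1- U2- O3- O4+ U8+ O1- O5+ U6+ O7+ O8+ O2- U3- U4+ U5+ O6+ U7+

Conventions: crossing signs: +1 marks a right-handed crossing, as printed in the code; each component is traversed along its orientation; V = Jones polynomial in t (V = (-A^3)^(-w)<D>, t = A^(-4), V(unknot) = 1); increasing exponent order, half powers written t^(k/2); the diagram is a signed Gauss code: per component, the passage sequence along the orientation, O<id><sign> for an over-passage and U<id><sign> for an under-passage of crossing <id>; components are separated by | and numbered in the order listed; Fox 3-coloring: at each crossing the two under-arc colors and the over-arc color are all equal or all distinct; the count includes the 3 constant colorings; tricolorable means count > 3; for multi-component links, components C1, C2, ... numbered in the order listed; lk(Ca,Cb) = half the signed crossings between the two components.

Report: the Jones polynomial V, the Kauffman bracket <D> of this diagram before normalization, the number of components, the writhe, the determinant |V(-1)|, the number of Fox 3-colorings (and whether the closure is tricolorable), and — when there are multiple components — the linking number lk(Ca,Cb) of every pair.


V(t) = t + t^3 - t^4
bracket: -A^-10 + A^-6 + A^2, w = +2
1 component, writhe +2, over 8 crossings
det 3, colorings 9 of 3^8 — tricolorable
observation: w = +2 shifts under R1 moves; the (-A^3)^(-2) factor cancels that in V


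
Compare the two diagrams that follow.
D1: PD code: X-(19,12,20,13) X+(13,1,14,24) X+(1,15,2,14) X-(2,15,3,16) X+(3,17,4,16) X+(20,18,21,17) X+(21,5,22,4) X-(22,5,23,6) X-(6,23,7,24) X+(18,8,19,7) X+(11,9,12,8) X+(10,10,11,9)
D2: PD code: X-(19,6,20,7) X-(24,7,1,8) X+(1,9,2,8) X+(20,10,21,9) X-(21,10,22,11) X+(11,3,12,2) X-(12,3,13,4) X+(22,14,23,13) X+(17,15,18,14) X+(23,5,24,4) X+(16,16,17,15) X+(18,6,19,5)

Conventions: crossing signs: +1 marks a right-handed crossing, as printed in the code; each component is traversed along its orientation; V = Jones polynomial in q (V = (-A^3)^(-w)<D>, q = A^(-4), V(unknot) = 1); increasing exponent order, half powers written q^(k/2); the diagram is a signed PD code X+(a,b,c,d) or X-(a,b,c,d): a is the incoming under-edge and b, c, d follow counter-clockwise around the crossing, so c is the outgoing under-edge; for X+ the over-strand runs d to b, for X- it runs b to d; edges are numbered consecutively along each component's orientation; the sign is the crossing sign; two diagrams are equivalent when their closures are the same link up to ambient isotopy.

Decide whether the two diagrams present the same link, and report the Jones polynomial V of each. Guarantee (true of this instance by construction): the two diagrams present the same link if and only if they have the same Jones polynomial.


same link: yes
V(D1) = 1  [12 crossings, <D> = A^12, w = +4]
V(D2) = 1  [12 crossings, <D> = A^12, w = +4]
insight: all 2 diagrams share one V(q), hence one class


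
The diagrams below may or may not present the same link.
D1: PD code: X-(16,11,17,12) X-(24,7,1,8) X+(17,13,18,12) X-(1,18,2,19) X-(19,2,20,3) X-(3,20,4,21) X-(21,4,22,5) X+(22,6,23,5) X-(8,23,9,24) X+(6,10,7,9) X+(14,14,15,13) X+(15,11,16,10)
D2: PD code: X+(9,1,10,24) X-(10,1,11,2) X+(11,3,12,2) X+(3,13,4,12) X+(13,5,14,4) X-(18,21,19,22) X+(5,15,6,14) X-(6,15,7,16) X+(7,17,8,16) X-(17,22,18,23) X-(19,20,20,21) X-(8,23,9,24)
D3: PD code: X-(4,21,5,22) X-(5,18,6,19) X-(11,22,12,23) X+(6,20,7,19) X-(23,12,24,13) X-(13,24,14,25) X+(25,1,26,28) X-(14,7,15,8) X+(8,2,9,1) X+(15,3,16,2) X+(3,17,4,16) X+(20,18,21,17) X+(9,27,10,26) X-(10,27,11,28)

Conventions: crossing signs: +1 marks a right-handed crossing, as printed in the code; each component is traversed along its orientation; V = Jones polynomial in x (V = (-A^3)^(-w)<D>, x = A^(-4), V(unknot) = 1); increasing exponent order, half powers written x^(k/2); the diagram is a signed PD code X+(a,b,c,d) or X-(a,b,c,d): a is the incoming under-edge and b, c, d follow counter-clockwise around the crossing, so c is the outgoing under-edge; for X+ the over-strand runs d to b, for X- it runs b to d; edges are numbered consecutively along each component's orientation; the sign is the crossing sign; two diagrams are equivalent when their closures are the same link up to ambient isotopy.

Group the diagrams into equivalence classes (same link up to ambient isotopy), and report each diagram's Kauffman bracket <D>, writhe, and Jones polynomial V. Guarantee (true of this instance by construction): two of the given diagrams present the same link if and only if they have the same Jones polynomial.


grouping into links: {D1} | {D2} | {D3}
V(D1) = -x^-6 + x^-5 - x^-4 + 2x^-3 - x^-2 + x^-1  (w -2, c 12, <D> = A^-2 - A^2 + 2A^6 - A^10 + A^14 - A^18)
D2 (bracket -A^-16 + A^-12 + A^-4; 12 crossings at w = 0): V = x + x^3 - x^4
D3 (bracket A^4 + A^12 - A^16; 14 crossings at w = 0): V = -x^-4 + x^-3 + x^-1
why: 3 classes among 3 diagrams; unequal V(x) rules out equality


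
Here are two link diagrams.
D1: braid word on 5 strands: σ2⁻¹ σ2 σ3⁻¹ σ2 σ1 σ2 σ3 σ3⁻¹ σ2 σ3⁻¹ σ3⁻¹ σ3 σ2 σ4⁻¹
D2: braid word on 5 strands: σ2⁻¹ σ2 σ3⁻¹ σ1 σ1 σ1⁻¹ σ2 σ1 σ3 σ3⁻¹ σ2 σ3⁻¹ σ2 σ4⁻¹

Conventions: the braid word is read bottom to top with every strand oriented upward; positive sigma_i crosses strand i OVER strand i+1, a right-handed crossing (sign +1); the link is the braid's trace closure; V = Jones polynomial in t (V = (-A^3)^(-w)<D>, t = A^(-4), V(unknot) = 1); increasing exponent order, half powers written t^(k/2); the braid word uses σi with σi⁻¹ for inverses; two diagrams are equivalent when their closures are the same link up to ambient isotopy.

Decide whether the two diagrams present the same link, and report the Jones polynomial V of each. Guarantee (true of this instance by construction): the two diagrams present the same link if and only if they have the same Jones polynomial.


equivalent: yes
V(D1) = t^-1 - 1 + 2t - 2t^2 + 2t^3 - 2t^4 + t^5  (w +2, c 14, <D> = A^-14 - 2A^-10 + 2A^-6 - 2A^-2 + 2A^2 - A^6 + A^10)
V(D2) = t^-1 - 1 + 2t - 2t^2 + 2t^3 - 2t^4 + t^5  [14 crossings, <D> = A^-14 - 2A^-10 + 2A^-6 - 2A^-2 + 2A^2 - A^6 + A^10, w = +2]
key observation: one V(t) for all 2 diagrams — one class (guaranteed)


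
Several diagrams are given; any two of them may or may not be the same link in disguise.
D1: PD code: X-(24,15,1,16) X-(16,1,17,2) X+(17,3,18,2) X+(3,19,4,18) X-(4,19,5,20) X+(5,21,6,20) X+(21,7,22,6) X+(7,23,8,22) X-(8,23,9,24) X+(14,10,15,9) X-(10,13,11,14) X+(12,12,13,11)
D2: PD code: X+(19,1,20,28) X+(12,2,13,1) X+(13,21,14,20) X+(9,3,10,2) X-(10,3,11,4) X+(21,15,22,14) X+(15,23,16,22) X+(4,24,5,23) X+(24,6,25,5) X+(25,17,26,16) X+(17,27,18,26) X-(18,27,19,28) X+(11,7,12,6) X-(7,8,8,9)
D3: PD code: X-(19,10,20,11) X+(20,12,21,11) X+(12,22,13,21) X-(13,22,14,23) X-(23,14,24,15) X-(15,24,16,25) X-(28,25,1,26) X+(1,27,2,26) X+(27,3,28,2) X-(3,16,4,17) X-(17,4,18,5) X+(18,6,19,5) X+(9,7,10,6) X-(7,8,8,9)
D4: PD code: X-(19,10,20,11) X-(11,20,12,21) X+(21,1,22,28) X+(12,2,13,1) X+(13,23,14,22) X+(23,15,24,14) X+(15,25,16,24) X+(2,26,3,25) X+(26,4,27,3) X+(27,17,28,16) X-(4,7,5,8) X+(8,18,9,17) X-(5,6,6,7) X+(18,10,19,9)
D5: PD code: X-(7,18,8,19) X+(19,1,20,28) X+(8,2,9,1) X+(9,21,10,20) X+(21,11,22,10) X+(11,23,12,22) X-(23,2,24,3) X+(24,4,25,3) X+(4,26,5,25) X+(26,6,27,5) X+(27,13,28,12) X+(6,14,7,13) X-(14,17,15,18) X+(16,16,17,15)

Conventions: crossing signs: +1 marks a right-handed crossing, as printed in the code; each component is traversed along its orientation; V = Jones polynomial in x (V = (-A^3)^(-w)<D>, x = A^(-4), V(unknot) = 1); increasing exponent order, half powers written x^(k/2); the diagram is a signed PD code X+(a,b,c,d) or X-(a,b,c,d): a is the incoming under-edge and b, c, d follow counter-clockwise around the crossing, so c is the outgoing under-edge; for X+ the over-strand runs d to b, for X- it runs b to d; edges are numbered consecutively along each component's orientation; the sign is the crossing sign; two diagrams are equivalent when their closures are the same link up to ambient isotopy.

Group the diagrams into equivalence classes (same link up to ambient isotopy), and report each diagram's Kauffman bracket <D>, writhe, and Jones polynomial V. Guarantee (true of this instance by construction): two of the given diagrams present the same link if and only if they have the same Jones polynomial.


equivalence classes: {D1} | {D2, D4, D5} | {D3}
D1 (bracket A^6; 12 crossings at w = +2): V = 1
D2 (bracket -A^-8 + A^4 + A^12; 14 crossings at w = +8): V = x^3 + x^5 - x^8
V(D3) = -x^-4 + x^-3 + x^-1  [14 crossings, <D> = A^-2 + A^6 - A^10, w = -2]
V(D4) = x^3 + x^5 - x^8  [14 crossings, <D> = -A^-14 + A^-2 + A^6, w = +6]
D5 (bracket -A^-8 + A^4 + A^12; 14 crossings at w = +8): V = x^3 + x^5 - x^8
key observation: 3 classes among 5 diagrams; unequal V(x) rules out equality


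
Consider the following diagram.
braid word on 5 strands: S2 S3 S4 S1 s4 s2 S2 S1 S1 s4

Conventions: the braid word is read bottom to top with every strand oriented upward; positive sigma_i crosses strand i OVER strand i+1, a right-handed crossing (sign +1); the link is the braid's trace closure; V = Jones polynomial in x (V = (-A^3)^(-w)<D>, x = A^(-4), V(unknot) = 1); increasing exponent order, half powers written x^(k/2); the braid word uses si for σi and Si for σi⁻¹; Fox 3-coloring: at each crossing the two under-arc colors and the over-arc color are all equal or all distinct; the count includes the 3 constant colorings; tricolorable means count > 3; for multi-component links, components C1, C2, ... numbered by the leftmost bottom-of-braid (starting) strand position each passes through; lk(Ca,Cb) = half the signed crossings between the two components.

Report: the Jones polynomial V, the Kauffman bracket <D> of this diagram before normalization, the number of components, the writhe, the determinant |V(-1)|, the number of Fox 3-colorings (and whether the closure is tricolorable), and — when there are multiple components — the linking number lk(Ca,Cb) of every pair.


V = -x^-4 + x^-3 + x^-1
<D> = A^-8 + 1 - A^4 (w = -4)
1 component over 10 crossings, w = -4
9 Fox colorings among 3^10, |V(-1)| = 3: tricolorable
why: free reduction leaves σ2⁻¹ σ3⁻¹ σ4⁻¹ σ1⁻¹ σ4 σ1⁻¹ σ1⁻¹ σ4 of the original 10 letters


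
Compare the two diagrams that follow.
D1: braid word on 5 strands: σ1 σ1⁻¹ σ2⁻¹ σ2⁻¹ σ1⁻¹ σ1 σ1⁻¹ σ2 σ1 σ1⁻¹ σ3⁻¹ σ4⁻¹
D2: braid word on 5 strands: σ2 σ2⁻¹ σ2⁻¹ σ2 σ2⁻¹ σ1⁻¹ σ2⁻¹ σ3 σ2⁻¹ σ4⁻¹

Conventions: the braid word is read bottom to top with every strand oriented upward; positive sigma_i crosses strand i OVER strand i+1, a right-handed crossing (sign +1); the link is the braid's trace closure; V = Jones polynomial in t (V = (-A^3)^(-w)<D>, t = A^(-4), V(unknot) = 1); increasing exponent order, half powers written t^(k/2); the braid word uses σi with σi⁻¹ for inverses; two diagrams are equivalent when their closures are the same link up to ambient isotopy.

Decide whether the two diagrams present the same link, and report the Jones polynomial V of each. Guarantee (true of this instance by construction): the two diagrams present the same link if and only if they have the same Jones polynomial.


equivalent: no
D1 (bracket A^-12; 12 crossings at w = -4): V = 1
V(D2) = -t^-4 + t^-3 + t^-1  (w -4, c 10, <D> = A^-8 + 1 - A^4)
key observation: 2 classes among 2 diagrams; unequal V(t) rules out equality


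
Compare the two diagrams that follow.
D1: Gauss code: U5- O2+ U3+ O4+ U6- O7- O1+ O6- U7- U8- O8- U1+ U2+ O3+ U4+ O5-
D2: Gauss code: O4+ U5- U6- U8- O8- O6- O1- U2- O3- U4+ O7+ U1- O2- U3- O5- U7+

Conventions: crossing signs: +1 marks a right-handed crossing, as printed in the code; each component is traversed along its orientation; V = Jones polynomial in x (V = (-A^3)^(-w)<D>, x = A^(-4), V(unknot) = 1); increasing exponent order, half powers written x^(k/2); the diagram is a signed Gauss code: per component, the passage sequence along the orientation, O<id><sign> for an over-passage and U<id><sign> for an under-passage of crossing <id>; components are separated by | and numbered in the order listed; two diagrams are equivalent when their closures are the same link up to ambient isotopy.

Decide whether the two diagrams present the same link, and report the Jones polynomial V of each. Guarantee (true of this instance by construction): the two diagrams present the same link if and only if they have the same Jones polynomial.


equivalent: no
V(D1) = x + x^3 - x^4  (w 0, c 8, <D> = -A^-16 + A^-12 + A^-4)
V(D2) = x^-5 - 2x^-4 + 2x^-3 - 2x^-2 + 2x^-1 - 1 + x  [8 crossings, <D> = A^-16 - A^-12 + 2A^-8 - 2A^-4 + 2 - 2A^4 + A^8, w = -4]
key observation: comparing 2 Jones polynomials yields 2 groups


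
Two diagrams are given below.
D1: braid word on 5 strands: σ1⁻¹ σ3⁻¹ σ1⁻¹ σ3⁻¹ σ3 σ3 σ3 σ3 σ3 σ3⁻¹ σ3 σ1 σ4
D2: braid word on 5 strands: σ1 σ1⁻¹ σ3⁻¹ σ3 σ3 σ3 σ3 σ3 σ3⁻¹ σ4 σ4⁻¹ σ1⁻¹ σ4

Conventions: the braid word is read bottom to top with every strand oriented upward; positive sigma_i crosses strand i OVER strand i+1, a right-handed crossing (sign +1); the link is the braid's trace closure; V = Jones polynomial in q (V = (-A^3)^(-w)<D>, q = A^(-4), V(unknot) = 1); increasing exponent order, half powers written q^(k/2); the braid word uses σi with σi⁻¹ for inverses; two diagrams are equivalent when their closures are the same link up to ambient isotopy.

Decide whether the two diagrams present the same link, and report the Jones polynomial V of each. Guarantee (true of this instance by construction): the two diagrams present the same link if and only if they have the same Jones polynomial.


same link: yes
V(D1) = -q^(1/2) - q^(3/2) - q^(5/2) + q^(9/2)  [13 crossings, <D> = -A^-9 + A^-1 + A^3 + A^7, w = +3]
V(D2) = -q^(1/2) - q^(3/2) - q^(5/2) + q^(9/2)  [13 crossings, <D> = -A^-9 + A^-1 + A^3 + A^7, w = +3]
insight: all 2 diagrams share one V(q), hence one class


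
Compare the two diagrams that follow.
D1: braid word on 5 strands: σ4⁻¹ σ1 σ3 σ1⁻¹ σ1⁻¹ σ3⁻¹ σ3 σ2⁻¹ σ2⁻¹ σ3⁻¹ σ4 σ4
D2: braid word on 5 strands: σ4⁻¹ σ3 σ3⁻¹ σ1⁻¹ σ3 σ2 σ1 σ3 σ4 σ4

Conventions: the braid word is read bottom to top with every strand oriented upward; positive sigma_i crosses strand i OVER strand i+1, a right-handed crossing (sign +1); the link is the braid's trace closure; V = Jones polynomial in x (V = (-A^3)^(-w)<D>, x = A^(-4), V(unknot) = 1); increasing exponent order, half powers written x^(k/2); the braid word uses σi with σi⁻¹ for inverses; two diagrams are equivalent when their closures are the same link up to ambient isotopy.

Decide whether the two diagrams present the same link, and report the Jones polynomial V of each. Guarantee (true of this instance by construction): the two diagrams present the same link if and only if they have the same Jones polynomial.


equivalent: no
D1 (bracket A^-6 + A^-2 + A^2 + A^6; 12 crossings at w = -2): V = x^-3 + x^-2 + x^-1 + 1
V(D2) = 1 + x + x^2 + x^3  [10 crossings, <D> = 1 + A^4 + A^8 + A^12, w = +4]
observation: V(x) takes 2 values over 2 diagrams, fixing the grouping


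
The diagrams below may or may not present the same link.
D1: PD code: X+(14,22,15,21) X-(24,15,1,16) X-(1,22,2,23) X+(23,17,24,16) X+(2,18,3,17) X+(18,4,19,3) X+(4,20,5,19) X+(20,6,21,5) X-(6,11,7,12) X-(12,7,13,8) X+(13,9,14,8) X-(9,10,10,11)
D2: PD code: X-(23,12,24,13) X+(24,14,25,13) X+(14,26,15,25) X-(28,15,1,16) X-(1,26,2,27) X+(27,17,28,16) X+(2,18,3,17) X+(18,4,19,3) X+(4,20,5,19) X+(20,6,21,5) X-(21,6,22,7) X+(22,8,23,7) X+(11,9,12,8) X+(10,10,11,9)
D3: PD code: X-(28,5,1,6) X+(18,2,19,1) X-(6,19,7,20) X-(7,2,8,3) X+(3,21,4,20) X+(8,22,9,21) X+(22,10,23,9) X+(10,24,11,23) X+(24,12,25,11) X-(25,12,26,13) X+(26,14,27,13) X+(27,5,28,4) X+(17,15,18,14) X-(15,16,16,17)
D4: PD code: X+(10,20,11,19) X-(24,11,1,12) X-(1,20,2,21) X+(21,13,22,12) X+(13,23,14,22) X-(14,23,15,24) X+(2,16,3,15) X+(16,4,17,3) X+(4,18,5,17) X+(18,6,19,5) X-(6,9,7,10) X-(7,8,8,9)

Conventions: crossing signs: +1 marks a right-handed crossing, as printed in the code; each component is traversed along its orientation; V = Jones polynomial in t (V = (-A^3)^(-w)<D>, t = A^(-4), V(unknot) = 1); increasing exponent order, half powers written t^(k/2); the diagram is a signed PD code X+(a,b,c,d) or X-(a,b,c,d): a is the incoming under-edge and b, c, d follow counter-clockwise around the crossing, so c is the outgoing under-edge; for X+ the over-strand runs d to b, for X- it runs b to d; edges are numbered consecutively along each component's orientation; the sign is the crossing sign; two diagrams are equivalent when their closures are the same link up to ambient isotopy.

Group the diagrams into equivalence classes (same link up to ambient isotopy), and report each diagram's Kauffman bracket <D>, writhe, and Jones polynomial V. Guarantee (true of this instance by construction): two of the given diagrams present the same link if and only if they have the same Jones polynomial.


grouping into links: {D1, D2, D3, D4}
V(D1) = t^2 + t^4 - t^5 + t^6 - t^7  (w +2, c 12, <D> = -A^-22 + A^-18 - A^-14 + A^-10 + A^-2)
V(D2) = t^2 + t^4 - t^5 + t^6 - t^7  [14 crossings, <D> = -A^-10 + A^-6 - A^-2 + A^2 + A^10, w = +6]
V(D3) = t^2 + t^4 - t^5 + t^6 - t^7  (w +4, c 14, <D> = -A^-16 + A^-12 - A^-8 + A^-4 + A^4)
V(D4) = t^2 + t^4 - t^5 + t^6 - t^7  (w +2, c 12, <D> = -A^-22 + A^-18 - A^-14 + A^-10 + A^-2)
why: one V(t) for all 4 diagrams — one class (guaranteed)


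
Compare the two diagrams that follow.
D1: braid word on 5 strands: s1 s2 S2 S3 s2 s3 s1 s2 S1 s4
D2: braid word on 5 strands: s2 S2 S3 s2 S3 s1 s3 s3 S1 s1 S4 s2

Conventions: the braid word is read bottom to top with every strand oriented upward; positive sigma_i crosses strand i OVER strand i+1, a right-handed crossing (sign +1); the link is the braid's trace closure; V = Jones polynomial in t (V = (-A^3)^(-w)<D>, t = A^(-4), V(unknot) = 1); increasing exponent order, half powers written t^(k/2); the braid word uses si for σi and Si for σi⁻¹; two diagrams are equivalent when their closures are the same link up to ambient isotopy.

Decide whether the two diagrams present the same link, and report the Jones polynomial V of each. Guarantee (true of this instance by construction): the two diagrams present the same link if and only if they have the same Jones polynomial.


equivalent: yes
D1 (bracket A^12; 10 crossings at w = +4): V = 1
V(D2) = 1  [12 crossings, <D> = A^6, w = +2]
observation: from 10 to 12 crossings by R-moves: one link, two diagrams


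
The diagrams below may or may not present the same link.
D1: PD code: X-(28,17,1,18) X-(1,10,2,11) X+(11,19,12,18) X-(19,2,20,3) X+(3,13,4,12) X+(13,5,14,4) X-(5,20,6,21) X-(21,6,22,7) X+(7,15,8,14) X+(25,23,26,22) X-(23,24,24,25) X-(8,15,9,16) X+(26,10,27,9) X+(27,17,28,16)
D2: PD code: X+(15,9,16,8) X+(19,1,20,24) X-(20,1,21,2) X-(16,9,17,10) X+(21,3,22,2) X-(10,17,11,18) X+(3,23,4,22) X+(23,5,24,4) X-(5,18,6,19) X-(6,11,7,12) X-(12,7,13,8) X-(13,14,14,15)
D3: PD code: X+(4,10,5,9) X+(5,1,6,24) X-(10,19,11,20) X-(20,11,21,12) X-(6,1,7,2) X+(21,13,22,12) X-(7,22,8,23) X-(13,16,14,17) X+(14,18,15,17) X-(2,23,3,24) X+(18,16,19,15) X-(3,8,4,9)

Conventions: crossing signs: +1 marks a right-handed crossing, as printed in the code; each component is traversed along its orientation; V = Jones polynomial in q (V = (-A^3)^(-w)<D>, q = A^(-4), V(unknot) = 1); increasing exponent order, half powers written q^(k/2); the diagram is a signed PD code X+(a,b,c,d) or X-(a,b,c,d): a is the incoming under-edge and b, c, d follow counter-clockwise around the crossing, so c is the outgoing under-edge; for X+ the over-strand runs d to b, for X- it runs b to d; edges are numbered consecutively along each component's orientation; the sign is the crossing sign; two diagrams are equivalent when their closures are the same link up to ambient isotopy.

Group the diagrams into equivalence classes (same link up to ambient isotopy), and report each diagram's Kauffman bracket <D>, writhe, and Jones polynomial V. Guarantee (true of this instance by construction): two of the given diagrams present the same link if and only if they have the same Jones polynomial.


equivalence classes: {D1} | {D2} | {D3}
D1 (bracket -A^-12 + 2A^-8 - 2A^-4 + 3 - 2A^4 + 2A^8 - A^12; 14 crossings at w = 0): V = -q^-3 + 2q^-2 - 2q^-1 + 3 - 2q + 2q^2 - q^3
V(D2) = -q^-3 + q^-2 - q^-1 + 3 - q + q^2 - q^3  [12 crossings, <D> = -A^-18 + A^-14 - A^-10 + 3A^-6 - A^-2 + A^2 - A^6, w = -2]
D3 (bracket A^-6; 12 crossings at w = -2): V = 1
key observation: 3 classes among 3 diagrams; unequal V(q) rules out equality


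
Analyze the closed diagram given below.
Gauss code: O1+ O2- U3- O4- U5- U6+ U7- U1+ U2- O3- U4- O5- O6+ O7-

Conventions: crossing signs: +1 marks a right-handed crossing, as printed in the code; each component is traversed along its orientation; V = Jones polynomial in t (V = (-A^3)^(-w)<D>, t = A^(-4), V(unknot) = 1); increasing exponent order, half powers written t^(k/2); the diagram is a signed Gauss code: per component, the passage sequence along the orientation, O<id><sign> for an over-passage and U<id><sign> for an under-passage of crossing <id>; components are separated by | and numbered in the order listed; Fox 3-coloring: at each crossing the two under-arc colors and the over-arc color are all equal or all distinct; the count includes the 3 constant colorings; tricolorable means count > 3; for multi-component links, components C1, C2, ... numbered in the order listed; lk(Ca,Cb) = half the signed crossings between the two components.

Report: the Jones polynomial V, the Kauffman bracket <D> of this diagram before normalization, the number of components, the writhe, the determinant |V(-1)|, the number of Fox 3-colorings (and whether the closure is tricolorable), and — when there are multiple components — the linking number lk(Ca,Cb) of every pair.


Jones polynomial: V(t) = -t^-4 + t^-3 + t^-1
<D> = -A^-5 - A^3 + A^7; writhe -3
components 1, writhe -3 (7 crossings)
3-colorings: 9 of 3^7, det 3 — tricolorable
note: w = -3 shifts under R1 moves; the (-A^3)^(3) factor cancels that in V


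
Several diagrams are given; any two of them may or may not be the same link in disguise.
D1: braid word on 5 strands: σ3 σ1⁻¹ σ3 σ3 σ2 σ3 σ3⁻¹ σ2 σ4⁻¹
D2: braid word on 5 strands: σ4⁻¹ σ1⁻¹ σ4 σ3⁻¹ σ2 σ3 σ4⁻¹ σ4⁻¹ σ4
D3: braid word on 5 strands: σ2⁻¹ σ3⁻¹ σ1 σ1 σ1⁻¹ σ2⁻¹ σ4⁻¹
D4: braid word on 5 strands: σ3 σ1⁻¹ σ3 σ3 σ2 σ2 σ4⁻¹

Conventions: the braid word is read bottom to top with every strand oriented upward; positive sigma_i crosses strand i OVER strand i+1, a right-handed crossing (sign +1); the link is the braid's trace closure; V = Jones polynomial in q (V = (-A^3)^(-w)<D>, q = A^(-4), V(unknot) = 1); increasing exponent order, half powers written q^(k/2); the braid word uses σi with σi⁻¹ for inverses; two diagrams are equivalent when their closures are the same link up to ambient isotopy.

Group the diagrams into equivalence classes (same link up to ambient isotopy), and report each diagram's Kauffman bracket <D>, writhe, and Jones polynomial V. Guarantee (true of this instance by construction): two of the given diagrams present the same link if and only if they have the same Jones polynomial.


grouping into links: {D1, D4} | {D2} | {D3}
V(D1) = -q^(3/2) - 2q^(7/2) + q^(9/2) - q^(11/2) + q^(13/2)  (w +3, c 9, <D> = -A^-17 + A^-13 - A^-9 + 2A^-5 + A^3)
V(D2) = -q^(-1/2) - q^(1/2)  (w -1, c 9, <D> = A^-5 + A^-1)
V(D3) = -q^(-5/2) - q^(-1/2)  [7 crossings, <D> = A^-7 + A, w = -3]
V(D4) = -q^(3/2) - 2q^(7/2) + q^(9/2) - q^(11/2) + q^(13/2)  (w +3, c 7, <D> = -A^-17 + A^-13 - A^-9 + 2A^-5 + A^3)
why: 3 values of V(q) split the 4 diagrams


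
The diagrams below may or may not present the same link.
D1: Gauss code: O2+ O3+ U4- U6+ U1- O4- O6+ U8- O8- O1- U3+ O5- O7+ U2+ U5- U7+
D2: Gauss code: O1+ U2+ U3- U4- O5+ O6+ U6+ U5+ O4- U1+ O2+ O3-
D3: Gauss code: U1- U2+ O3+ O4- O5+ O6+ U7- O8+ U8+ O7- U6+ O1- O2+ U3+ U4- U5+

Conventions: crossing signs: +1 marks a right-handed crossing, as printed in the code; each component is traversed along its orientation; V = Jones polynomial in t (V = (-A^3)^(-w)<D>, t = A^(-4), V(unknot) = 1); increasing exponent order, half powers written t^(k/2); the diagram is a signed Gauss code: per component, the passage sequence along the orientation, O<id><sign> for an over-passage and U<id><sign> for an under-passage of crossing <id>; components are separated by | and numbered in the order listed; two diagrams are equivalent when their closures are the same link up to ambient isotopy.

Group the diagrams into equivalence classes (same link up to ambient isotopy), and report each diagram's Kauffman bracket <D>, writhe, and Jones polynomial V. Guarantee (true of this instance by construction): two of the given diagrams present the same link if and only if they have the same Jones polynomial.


equivalence classes: {D1, D2, D3}
D1 (bracket 1; 8 crossings at w = 0): V = 1
V(D2) = 1  (w +2, c 6, <D> = A^6)
D3 (bracket A^6; 8 crossings at w = +2): V = 1
key observation: one V(t) for all 3 diagrams — one class (guaranteed)
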